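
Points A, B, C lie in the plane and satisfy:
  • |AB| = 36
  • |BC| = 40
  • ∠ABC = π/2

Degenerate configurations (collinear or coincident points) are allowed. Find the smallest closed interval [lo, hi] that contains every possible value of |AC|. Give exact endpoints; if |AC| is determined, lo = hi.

|AB| ∈ {36}
|BC| ∈ {40}
|AC| ∈ {4·√(181)}

|AC| = 4·√(181)  (≈ 53.8145)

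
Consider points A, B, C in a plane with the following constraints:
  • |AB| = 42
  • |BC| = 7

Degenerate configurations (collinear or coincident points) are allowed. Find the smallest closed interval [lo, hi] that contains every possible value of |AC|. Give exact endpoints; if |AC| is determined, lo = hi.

|AB| ∈ {42}
|BC| ∈ {7}
|AC| ∈ [35, 49]

|AC| ∈ [35, 49]  (≈ [35.0000, 49.0000])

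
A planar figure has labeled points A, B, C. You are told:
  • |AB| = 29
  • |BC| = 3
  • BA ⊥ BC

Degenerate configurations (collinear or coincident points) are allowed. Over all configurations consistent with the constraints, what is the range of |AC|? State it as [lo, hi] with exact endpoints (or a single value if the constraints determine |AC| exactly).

|AC| = 5·√(34)  (≈ 29.1548)

|AB| ∈ {29}
|BC| ∈ {3}
|AC| ∈ {5·√(34)}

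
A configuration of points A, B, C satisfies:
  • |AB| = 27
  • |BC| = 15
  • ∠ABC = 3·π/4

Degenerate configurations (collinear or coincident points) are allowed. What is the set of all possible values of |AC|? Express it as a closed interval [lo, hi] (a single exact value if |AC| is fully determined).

|AB| ∈ {27}
|BC| ∈ {15}
|AC| ∈ {3·√(45·√(2) + 106)}

|AC| = 3·√(45·√(2) + 106)  (≈ 39.0737)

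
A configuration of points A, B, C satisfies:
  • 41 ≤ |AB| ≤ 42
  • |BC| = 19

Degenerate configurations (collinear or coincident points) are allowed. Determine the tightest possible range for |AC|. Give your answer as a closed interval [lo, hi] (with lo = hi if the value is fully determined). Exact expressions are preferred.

|AB| ∈ [41, 42]
|BC| ∈ {19}
|AC| ∈ [22, 61]

|AC| ∈ [22, 61]  (≈ [22.0000, 61.0000])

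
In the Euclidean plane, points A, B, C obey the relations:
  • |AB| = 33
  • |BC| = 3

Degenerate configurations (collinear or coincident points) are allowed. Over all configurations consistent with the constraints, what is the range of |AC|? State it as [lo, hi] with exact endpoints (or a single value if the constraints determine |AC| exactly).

|AB| ∈ {33}
|BC| ∈ {3}
|AC| ∈ [30, 36]

|AC| ∈ [30, 36]  (≈ [30.0000, 36.0000])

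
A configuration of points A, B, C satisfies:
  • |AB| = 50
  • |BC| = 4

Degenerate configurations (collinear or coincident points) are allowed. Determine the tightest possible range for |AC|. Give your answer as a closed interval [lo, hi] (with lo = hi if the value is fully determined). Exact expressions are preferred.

|AB| ∈ {50}
|BC| ∈ {4}
|AC| ∈ [46, 54]

|AC| ∈ [46, 54]  (≈ [46.0000, 54.0000])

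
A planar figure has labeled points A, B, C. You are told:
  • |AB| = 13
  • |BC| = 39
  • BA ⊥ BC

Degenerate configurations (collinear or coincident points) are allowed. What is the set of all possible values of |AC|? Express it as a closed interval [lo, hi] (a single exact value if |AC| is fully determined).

|AC| = 13·√(10)  (≈ 41.1096)

|AB| ∈ {13}
|BC| ∈ {39}
|AC| ∈ {13·√(10)}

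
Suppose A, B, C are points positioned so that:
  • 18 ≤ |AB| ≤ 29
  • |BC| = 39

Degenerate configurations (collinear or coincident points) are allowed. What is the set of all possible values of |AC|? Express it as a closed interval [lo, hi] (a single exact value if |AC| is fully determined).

|AC| ∈ [10, 68]  (≈ [10.0000, 68.0000])

|AB| ∈ [18, 29]
|BC| ∈ {39}
|AC| ∈ [10, 68]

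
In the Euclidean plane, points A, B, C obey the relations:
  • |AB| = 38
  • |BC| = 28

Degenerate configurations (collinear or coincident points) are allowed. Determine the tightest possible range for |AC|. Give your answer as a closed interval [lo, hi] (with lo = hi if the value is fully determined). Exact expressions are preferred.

|AC| ∈ [10, 66]  (≈ [10.0000, 66.0000])

|AB| ∈ {38}
|BC| ∈ {28}
|AC| ∈ [10, 66]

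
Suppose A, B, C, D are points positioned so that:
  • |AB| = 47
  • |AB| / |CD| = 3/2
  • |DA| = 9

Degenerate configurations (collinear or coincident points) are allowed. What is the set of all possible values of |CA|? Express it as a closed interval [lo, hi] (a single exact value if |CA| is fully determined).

|AB| ∈ {47}
|AD| ∈ {9}
|CD| ∈ {94/3}
|BD| ∈ [38, 56]
|AC| ∈ [67/3, 121/3]
|BC| ∈ [20/3, 262/3]

|CA| ∈ [67/3, 121/3]  (≈ [22.3333, 40.3333])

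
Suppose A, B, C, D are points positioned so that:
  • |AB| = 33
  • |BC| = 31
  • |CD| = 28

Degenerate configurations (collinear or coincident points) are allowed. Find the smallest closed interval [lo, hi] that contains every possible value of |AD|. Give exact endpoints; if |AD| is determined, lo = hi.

|AD| ∈ [0, 92]  (≈ [0.0000, 92.0000])

|AB| ∈ {33}
|BC| ∈ {31}
|CD| ∈ {28}
|AC| ∈ [2, 64]
|BD| ∈ [3, 59]
|AD| ∈ [0, 92]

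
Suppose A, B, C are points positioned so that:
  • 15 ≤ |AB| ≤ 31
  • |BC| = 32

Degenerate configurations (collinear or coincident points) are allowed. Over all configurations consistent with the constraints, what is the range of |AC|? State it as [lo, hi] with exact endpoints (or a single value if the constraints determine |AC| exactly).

|AC| ∈ [1, 63]  (≈ [1.0000, 63.0000])

|AB| ∈ [15, 31]
|BC| ∈ {32}
|AC| ∈ [1, 63]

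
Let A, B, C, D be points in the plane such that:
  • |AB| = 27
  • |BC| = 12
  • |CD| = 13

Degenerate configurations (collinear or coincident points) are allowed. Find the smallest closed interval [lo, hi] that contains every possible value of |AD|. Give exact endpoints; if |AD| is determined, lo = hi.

|AD| ∈ [2, 52]  (≈ [2.0000, 52.0000])

|AB| ∈ {27}
|BC| ∈ {12}
|CD| ∈ {13}
|AC| ∈ [15, 39]
|BD| ∈ [1, 25]
|AD| ∈ [2, 52]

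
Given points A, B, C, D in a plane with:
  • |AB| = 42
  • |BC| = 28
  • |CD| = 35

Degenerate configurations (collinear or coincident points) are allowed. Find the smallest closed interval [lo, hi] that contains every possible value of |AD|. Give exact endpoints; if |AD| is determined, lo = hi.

|AD| ∈ [0, 105]  (≈ [0.0000, 105.0000])

|AB| ∈ {42}
|BC| ∈ {28}
|CD| ∈ {35}
|AC| ∈ [14, 70]
|BD| ∈ [7, 63]
|AD| ∈ [0, 105]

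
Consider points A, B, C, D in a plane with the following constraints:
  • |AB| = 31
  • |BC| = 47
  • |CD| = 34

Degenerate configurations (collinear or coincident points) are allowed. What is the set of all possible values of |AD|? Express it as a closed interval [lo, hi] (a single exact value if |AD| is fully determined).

|AB| ∈ {31}
|BC| ∈ {47}
|CD| ∈ {34}
|AC| ∈ [16, 78]
|BD| ∈ [13, 81]
|AD| ∈ [0, 112]

|AD| ∈ [0, 112]  (≈ [0.0000, 112.0000])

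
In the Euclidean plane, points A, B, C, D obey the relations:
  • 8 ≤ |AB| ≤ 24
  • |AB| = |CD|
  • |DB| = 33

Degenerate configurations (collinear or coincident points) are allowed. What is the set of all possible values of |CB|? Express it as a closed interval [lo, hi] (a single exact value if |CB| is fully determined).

|AB| ∈ [8, 24]
|BD| ∈ {33}
|CD| ∈ [8, 24]
|AD| ∈ [9, 57]
|BC| ∈ [9, 57]
|AC| ∈ [0, 81]

|CB| ∈ [9, 57]  (≈ [9.0000, 57.0000])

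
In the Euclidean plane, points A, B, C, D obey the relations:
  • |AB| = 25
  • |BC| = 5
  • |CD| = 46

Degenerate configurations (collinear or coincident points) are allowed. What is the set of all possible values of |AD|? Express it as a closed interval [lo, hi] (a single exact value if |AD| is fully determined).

|AD| ∈ [16, 76]  (≈ [16.0000, 76.0000])

|AB| ∈ {25}
|BC| ∈ {5}
|CD| ∈ {46}
|AC| ∈ [20, 30]
|BD| ∈ [41, 51]
|AD| ∈ [16, 76]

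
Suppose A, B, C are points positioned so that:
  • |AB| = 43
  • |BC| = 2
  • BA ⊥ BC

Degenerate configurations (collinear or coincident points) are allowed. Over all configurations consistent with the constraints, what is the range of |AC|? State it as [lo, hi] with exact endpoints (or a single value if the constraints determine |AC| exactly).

|AC| = √(1853)  (≈ 43.0465)

|AB| ∈ {43}
|BC| ∈ {2}
|AC| ∈ {√(1853)}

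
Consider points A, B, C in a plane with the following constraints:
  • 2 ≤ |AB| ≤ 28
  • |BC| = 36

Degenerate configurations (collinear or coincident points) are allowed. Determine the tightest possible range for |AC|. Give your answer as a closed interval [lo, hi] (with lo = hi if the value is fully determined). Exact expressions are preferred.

|AC| ∈ [8, 64]  (≈ [8.0000, 64.0000])

|AB| ∈ [2, 28]
|BC| ∈ {36}
|AC| ∈ [8, 64]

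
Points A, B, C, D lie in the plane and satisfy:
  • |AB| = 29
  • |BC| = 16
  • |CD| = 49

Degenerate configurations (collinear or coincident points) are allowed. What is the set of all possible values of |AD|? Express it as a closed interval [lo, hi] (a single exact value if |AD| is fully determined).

|AD| ∈ [4, 94]  (≈ [4.0000, 94.0000])

|AB| ∈ {29}
|BC| ∈ {16}
|CD| ∈ {49}
|AC| ∈ [13, 45]
|BD| ∈ [33, 65]
|AD| ∈ [4, 94]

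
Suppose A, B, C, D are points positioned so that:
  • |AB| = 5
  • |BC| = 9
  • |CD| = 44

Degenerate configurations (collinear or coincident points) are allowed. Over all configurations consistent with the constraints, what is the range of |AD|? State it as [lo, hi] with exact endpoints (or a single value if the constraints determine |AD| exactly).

|AB| ∈ {5}
|BC| ∈ {9}
|CD| ∈ {44}
|AC| ∈ [4, 14]
|BD| ∈ [35, 53]
|AD| ∈ [30, 58]

|AD| ∈ [30, 58]  (≈ [30.0000, 58.0000])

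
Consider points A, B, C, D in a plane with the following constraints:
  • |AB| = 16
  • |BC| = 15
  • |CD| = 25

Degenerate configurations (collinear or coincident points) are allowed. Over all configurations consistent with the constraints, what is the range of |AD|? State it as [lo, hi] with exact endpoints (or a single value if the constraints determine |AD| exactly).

|AD| ∈ [0, 56]  (≈ [0.0000, 56.0000])

|AB| ∈ {16}
|BC| ∈ {15}
|CD| ∈ {25}
|AC| ∈ [1, 31]
|BD| ∈ [10, 40]
|AD| ∈ [0, 56]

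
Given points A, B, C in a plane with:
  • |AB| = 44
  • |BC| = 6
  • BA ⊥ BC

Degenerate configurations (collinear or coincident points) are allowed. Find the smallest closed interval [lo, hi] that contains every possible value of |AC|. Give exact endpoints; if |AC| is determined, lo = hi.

|AC| = 2·√(493)  (≈ 44.4072)

|AB| ∈ {44}
|BC| ∈ {6}
|AC| ∈ {2·√(493)}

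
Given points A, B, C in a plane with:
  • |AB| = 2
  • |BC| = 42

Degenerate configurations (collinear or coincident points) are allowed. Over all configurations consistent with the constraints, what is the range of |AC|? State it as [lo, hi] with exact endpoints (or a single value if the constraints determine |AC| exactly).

|AC| ∈ [40, 44]  (≈ [40.0000, 44.0000])

|AB| ∈ {2}
|BC| ∈ {42}
|AC| ∈ [40, 44]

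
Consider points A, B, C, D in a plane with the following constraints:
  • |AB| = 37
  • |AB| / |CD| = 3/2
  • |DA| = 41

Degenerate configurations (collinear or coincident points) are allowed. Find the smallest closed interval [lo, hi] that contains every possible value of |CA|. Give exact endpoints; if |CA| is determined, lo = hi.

|AB| ∈ {37}
|AD| ∈ {41}
|CD| ∈ {74/3}
|BD| ∈ [4, 78]
|AC| ∈ [49/3, 197/3]
|BC| ∈ [0, 308/3]

|CA| ∈ [49/3, 197/3]  (≈ [16.3333, 65.6667])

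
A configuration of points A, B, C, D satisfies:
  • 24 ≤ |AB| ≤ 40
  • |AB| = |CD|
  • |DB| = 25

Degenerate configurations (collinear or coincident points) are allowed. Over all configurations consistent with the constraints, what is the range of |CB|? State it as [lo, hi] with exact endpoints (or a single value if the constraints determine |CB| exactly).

|CB| ∈ [0, 65]  (≈ [0.0000, 65.0000])

|AB| ∈ [24, 40]
|BD| ∈ {25}
|CD| ∈ [24, 40]
|AD| ∈ [0, 65]
|BC| ∈ [0, 65]
|AC| ∈ [0, 105]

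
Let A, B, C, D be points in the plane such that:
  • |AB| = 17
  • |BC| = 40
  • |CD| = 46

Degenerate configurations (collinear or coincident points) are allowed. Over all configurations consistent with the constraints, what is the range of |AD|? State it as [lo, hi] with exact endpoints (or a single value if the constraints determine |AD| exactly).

|AD| ∈ [0, 103]  (≈ [0.0000, 103.0000])

|AB| ∈ {17}
|BC| ∈ {40}
|CD| ∈ {46}
|AC| ∈ [23, 57]
|BD| ∈ [6, 86]
|AD| ∈ [0, 103]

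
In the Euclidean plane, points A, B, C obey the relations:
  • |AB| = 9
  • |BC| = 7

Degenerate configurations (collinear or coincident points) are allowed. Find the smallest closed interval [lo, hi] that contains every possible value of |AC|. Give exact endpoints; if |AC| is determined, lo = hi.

|AC| ∈ [2, 16]  (≈ [2.0000, 16.0000])

|AB| ∈ {9}
|BC| ∈ {7}
|AC| ∈ [2, 16]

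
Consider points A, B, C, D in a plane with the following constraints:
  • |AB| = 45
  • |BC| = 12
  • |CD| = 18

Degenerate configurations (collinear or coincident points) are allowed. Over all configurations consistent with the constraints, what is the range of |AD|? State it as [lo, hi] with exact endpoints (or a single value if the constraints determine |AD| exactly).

|AD| ∈ [15, 75]  (≈ [15.0000, 75.0000])

|AB| ∈ {45}
|BC| ∈ {12}
|CD| ∈ {18}
|AC| ∈ [33, 57]
|BD| ∈ [6, 30]
|AD| ∈ [15, 75]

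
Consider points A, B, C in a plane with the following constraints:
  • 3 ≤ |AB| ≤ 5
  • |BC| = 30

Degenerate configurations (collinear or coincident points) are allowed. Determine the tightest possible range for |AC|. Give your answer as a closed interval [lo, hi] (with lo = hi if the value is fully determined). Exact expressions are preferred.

|AB| ∈ [3, 5]
|BC| ∈ {30}
|AC| ∈ [25, 35]

|AC| ∈ [25, 35]  (≈ [25.0000, 35.0000])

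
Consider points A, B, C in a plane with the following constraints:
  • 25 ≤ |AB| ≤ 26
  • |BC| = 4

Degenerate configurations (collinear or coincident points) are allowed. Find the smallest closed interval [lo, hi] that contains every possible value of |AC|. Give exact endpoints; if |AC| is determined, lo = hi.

|AB| ∈ [25, 26]
|BC| ∈ {4}
|AC| ∈ [21, 30]

|AC| ∈ [21, 30]  (≈ [21.0000, 30.0000])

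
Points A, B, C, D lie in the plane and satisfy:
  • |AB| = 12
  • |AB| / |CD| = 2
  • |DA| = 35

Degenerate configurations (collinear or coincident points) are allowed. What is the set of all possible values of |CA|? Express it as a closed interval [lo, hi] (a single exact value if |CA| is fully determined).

|AB| ∈ {12}
|AD| ∈ {35}
|CD| ∈ {6}
|BD| ∈ [23, 47]
|AC| ∈ [29, 41]
|BC| ∈ [17, 53]

|CA| ∈ [29, 41]  (≈ [29.0000, 41.0000])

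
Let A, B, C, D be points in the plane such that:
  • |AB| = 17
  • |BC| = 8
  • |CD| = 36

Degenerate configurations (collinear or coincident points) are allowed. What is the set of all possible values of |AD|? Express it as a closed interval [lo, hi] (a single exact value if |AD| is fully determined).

|AD| ∈ [11, 61]  (≈ [11.0000, 61.0000])

|AB| ∈ {17}
|BC| ∈ {8}
|CD| ∈ {36}
|AC| ∈ [9, 25]
|BD| ∈ [28, 44]
|AD| ∈ [11, 61]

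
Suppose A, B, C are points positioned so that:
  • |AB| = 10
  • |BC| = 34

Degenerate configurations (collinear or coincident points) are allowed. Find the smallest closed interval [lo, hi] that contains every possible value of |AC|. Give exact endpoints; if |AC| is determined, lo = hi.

|AC| ∈ [24, 44]  (≈ [24.0000, 44.0000])

|AB| ∈ {10}
|BC| ∈ {34}
|AC| ∈ [24, 44]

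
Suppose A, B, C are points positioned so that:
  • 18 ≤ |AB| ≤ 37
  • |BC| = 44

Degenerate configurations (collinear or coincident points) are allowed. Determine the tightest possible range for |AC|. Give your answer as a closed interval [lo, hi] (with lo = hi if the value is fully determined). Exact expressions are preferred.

|AC| ∈ [7, 81]  (≈ [7.0000, 81.0000])

|AB| ∈ [18, 37]
|BC| ∈ {44}
|AC| ∈ [7, 81]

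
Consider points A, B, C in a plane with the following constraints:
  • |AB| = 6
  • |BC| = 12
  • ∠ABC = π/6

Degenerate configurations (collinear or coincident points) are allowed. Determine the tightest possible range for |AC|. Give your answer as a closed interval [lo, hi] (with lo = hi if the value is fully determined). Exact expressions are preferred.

|AB| ∈ {6}
|BC| ∈ {12}
|AC| ∈ {6·√(5 - 2·√(3))}

|AC| = 6·√(5 - 2·√(3))  (≈ 7.4359)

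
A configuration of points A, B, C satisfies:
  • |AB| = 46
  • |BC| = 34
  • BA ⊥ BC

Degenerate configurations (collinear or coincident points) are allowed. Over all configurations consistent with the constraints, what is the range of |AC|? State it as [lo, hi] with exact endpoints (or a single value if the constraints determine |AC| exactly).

|AB| ∈ {46}
|BC| ∈ {34}
|AC| ∈ {2·√(818)}

|AC| = 2·√(818)  (≈ 57.2014)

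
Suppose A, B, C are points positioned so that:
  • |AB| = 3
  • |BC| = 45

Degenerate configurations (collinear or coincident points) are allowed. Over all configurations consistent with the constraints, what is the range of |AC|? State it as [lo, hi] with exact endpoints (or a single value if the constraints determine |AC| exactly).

|AB| ∈ {3}
|BC| ∈ {45}
|AC| ∈ [42, 48]

|AC| ∈ [42, 48]  (≈ [42.0000, 48.0000])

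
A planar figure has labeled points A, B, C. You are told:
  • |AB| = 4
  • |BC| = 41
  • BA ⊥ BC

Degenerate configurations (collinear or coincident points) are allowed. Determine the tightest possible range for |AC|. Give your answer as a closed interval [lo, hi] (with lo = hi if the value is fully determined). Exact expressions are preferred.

|AB| ∈ {4}
|BC| ∈ {41}
|AC| ∈ {√(1697)}

|AC| = √(1697)  (≈ 41.1947)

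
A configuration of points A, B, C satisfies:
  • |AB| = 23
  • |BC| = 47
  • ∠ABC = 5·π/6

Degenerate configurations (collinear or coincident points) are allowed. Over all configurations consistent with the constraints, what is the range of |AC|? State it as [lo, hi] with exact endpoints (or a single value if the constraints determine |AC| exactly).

|AB| ∈ {23}
|BC| ∈ {47}
|AC| ∈ {√(1081·√(3) + 2738)}

|AC| = √(1081·√(3) + 2738)  (≈ 67.8995)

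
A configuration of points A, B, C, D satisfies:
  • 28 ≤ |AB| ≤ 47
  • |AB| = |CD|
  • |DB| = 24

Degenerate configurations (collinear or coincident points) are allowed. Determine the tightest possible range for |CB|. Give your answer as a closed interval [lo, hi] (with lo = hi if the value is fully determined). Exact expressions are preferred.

|AB| ∈ [28, 47]
|BD| ∈ {24}
|CD| ∈ [28, 47]
|AD| ∈ [4, 71]
|BC| ∈ [4, 71]
|AC| ∈ [0, 118]

|CB| ∈ [4, 71]  (≈ [4.0000, 71.0000])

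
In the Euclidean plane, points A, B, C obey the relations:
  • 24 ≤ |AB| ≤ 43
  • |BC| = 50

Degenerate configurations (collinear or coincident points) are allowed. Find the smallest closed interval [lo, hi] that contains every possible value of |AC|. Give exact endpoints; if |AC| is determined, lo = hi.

|AC| ∈ [7, 93]  (≈ [7.0000, 93.0000])

|AB| ∈ [24, 43]
|BC| ∈ {50}
|AC| ∈ [7, 93]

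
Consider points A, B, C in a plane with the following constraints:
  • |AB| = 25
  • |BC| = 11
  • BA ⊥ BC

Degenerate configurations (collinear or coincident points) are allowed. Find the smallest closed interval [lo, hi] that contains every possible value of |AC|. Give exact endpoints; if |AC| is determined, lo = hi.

|AB| ∈ {25}
|BC| ∈ {11}
|AC| ∈ {√(746)}

|AC| = √(746)  (≈ 27.3130)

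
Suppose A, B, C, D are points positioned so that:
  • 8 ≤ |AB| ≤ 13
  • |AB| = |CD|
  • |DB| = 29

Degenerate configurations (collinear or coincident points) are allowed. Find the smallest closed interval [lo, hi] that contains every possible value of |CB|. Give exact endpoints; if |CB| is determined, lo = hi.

|CB| ∈ [16, 42]  (≈ [16.0000, 42.0000])

|AB| ∈ [8, 13]
|BD| ∈ {29}
|CD| ∈ [8, 13]
|AD| ∈ [16, 42]
|BC| ∈ [16, 42]
|AC| ∈ [3, 55]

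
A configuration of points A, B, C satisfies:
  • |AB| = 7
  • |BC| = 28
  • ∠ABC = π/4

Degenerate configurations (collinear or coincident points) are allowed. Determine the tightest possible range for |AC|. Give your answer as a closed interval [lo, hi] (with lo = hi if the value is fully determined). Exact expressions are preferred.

|AB| ∈ {7}
|BC| ∈ {28}
|AC| ∈ {7·√(17 - 4·√(2))}

|AC| = 7·√(17 - 4·√(2))  (≈ 23.5757)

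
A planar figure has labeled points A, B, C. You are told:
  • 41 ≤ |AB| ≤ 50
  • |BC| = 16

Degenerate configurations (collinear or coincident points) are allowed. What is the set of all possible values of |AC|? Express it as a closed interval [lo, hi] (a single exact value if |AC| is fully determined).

|AB| ∈ [41, 50]
|BC| ∈ {16}
|AC| ∈ [25, 66]

|AC| ∈ [25, 66]  (≈ [25.0000, 66.0000])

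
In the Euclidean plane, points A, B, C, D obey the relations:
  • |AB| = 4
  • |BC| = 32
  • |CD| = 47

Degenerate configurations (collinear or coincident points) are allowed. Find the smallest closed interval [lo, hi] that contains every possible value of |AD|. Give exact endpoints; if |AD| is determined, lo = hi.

|AB| ∈ {4}
|BC| ∈ {32}
|CD| ∈ {47}
|AC| ∈ [28, 36]
|BD| ∈ [15, 79]
|AD| ∈ [11, 83]

|AD| ∈ [11, 83]  (≈ [11.0000, 83.0000])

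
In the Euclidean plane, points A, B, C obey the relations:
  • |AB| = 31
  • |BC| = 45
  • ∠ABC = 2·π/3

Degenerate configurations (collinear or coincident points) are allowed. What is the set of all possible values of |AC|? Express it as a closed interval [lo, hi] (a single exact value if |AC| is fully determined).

|AC| = √(4381)  (≈ 66.1891)

|AB| ∈ {31}
|BC| ∈ {45}
|AC| ∈ {√(4381)}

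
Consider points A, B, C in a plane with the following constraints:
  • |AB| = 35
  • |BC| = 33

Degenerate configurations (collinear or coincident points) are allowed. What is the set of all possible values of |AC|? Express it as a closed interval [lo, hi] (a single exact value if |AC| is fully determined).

|AB| ∈ {35}
|BC| ∈ {33}
|AC| ∈ [2, 68]

|AC| ∈ [2, 68]  (≈ [2.0000, 68.0000])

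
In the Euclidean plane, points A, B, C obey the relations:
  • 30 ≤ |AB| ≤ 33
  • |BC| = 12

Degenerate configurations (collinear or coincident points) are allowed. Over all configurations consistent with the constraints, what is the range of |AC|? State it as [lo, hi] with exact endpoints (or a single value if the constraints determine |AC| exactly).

|AC| ∈ [18, 45]  (≈ [18.0000, 45.0000])

|AB| ∈ [30, 33]
|BC| ∈ {12}
|AC| ∈ [18, 45]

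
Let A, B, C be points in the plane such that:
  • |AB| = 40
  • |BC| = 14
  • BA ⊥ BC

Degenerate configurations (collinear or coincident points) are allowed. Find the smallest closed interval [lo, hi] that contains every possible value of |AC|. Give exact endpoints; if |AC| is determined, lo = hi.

|AB| ∈ {40}
|BC| ∈ {14}
|AC| ∈ {2·√(449)}

|AC| = 2·√(449)  (≈ 42.3792)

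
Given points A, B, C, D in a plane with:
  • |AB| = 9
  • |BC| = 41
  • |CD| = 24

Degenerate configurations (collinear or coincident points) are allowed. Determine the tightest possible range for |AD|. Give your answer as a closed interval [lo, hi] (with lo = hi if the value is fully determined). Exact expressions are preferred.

|AD| ∈ [8, 74]  (≈ [8.0000, 74.0000])

|AB| ∈ {9}
|BC| ∈ {41}
|CD| ∈ {24}
|AC| ∈ [32, 50]
|BD| ∈ [17, 65]
|AD| ∈ [8, 74]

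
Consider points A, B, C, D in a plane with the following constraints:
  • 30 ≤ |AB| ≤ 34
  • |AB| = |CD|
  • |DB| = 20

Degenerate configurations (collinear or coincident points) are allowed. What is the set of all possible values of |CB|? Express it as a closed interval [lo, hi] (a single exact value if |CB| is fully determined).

|AB| ∈ [30, 34]
|BD| ∈ {20}
|CD| ∈ [30, 34]
|AD| ∈ [10, 54]
|BC| ∈ [10, 54]
|AC| ∈ [0, 88]

|CB| ∈ [10, 54]  (≈ [10.0000, 54.0000])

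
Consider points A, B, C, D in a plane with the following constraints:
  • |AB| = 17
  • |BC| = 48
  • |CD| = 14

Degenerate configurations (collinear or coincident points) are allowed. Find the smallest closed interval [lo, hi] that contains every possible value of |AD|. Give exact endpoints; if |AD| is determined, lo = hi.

|AB| ∈ {17}
|BC| ∈ {48}
|CD| ∈ {14}
|AC| ∈ [31, 65]
|BD| ∈ [34, 62]
|AD| ∈ [17, 79]

|AD| ∈ [17, 79]  (≈ [17.0000, 79.0000])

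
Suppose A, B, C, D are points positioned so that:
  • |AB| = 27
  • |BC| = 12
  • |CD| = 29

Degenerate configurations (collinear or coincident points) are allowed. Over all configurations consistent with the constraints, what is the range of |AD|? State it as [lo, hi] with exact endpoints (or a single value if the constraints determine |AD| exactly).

|AB| ∈ {27}
|BC| ∈ {12}
|CD| ∈ {29}
|AC| ∈ [15, 39]
|BD| ∈ [17, 41]
|AD| ∈ [0, 68]

|AD| ∈ [0, 68]  (≈ [0.0000, 68.0000])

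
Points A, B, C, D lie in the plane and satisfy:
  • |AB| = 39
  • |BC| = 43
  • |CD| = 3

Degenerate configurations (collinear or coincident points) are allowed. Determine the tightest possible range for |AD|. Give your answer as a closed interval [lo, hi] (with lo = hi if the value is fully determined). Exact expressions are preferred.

|AD| ∈ [1, 85]  (≈ [1.0000, 85.0000])

|AB| ∈ {39}
|BC| ∈ {43}
|CD| ∈ {3}
|AC| ∈ [4, 82]
|BD| ∈ [40, 46]
|AD| ∈ [1, 85]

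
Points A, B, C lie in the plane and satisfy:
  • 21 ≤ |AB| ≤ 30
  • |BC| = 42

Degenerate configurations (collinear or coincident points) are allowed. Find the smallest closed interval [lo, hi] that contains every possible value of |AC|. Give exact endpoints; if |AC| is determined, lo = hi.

|AB| ∈ [21, 30]
|BC| ∈ {42}
|AC| ∈ [12, 72]

|AC| ∈ [12, 72]  (≈ [12.0000, 72.0000])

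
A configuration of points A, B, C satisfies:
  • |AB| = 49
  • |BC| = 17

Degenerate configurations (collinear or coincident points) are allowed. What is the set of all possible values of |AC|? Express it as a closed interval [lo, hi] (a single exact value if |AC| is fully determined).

|AB| ∈ {49}
|BC| ∈ {17}
|AC| ∈ [32, 66]

|AC| ∈ [32, 66]  (≈ [32.0000, 66.0000])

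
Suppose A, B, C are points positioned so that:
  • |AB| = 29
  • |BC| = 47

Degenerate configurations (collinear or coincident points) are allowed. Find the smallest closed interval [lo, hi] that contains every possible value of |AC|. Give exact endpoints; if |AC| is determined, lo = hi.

|AC| ∈ [18, 76]  (≈ [18.0000, 76.0000])

|AB| ∈ {29}
|BC| ∈ {47}
|AC| ∈ [18, 76]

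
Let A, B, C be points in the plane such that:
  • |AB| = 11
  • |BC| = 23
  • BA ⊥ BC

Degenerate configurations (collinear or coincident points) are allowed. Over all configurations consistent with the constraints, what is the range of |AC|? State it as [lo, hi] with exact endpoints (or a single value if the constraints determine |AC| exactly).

|AB| ∈ {11}
|BC| ∈ {23}
|AC| ∈ {5·√(26)}

|AC| = 5·√(26)  (≈ 25.4951)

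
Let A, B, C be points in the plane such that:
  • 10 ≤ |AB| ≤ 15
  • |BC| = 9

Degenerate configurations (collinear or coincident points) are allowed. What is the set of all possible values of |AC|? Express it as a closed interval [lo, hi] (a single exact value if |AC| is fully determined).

|AC| ∈ [1, 24]  (≈ [1.0000, 24.0000])

|AB| ∈ [10, 15]
|BC| ∈ {9}
|AC| ∈ [1, 24]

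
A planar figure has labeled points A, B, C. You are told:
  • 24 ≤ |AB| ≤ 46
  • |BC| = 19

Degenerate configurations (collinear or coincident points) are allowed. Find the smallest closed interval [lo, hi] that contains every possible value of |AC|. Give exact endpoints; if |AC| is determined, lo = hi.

|AC| ∈ [5, 65]  (≈ [5.0000, 65.0000])

|AB| ∈ [24, 46]
|BC| ∈ {19}
|AC| ∈ [5, 65]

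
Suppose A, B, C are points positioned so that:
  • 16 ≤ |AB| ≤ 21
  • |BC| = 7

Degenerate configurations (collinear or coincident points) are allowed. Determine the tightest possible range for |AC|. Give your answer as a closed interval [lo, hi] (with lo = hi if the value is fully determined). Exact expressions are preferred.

|AC| ∈ [9, 28]  (≈ [9.0000, 28.0000])

|AB| ∈ [16, 21]
|BC| ∈ {7}
|AC| ∈ [9, 28]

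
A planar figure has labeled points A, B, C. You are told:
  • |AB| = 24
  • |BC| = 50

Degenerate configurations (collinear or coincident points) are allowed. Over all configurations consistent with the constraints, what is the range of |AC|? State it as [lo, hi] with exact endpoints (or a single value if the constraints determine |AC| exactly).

|AB| ∈ {24}
|BC| ∈ {50}
|AC| ∈ [26, 74]

|AC| ∈ [26, 74]  (≈ [26.0000, 74.0000])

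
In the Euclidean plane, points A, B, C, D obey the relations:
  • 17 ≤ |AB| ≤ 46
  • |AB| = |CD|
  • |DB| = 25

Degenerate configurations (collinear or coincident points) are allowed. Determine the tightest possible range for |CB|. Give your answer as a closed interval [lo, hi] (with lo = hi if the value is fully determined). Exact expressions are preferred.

|CB| ∈ [0, 71]  (≈ [0.0000, 71.0000])

|AB| ∈ [17, 46]
|BD| ∈ {25}
|CD| ∈ [17, 46]
|AD| ∈ [0, 71]
|BC| ∈ [0, 71]
|AC| ∈ [0, 117]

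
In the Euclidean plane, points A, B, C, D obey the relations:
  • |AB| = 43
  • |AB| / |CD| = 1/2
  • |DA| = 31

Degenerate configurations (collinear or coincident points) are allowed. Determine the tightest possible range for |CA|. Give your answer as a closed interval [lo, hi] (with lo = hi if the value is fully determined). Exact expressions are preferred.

|CA| ∈ [55, 117]  (≈ [55.0000, 117.0000])

|AB| ∈ {43}
|AD| ∈ {31}
|CD| ∈ {86}
|BD| ∈ [12, 74]
|AC| ∈ [55, 117]
|BC| ∈ [12, 160]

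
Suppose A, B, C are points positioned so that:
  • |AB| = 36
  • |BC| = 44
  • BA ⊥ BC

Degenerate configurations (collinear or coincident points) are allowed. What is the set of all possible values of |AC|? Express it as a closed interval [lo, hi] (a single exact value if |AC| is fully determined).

|AC| = 4·√(202)  (≈ 56.8507)

|AB| ∈ {36}
|BC| ∈ {44}
|AC| ∈ {4·√(202)}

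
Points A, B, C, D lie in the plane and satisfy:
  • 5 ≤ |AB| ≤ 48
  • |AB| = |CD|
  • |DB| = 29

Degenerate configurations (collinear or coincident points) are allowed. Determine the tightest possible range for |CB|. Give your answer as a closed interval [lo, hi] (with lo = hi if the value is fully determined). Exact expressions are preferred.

|CB| ∈ [0, 77]  (≈ [0.0000, 77.0000])

|AB| ∈ [5, 48]
|BD| ∈ {29}
|CD| ∈ [5, 48]
|AD| ∈ [0, 77]
|BC| ∈ [0, 77]
|AC| ∈ [0, 125]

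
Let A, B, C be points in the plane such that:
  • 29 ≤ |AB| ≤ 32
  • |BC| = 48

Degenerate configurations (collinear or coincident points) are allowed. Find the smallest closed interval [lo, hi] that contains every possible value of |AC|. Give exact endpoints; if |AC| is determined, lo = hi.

|AB| ∈ [29, 32]
|BC| ∈ {48}
|AC| ∈ [16, 80]

|AC| ∈ [16, 80]  (≈ [16.0000, 80.0000])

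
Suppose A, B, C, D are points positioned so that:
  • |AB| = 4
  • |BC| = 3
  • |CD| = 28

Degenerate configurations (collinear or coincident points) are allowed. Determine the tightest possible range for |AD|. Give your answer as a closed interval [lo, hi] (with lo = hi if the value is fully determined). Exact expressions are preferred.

|AD| ∈ [21, 35]  (≈ [21.0000, 35.0000])

|AB| ∈ {4}
|BC| ∈ {3}
|CD| ∈ {28}
|AC| ∈ [1, 7]
|BD| ∈ [25, 31]
|AD| ∈ [21, 35]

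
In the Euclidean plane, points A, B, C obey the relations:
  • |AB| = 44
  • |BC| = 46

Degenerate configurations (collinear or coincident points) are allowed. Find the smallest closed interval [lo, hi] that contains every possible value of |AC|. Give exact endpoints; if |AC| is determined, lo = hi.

|AC| ∈ [2, 90]  (≈ [2.0000, 90.0000])

|AB| ∈ {44}
|BC| ∈ {46}
|AC| ∈ [2, 90]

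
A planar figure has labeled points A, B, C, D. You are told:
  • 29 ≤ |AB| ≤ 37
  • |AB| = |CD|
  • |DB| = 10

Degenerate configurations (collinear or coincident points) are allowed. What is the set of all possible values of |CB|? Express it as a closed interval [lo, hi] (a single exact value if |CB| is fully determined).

|AB| ∈ [29, 37]
|BD| ∈ {10}
|CD| ∈ [29, 37]
|AD| ∈ [19, 47]
|BC| ∈ [19, 47]
|AC| ∈ [0, 84]

|CB| ∈ [19, 47]  (≈ [19.0000, 47.0000])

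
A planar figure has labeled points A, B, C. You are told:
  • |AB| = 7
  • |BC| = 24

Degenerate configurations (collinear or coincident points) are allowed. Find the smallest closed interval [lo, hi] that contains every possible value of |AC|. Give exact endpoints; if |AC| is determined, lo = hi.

|AB| ∈ {7}
|BC| ∈ {24}
|AC| ∈ [17, 31]

|AC| ∈ [17, 31]  (≈ [17.0000, 31.0000])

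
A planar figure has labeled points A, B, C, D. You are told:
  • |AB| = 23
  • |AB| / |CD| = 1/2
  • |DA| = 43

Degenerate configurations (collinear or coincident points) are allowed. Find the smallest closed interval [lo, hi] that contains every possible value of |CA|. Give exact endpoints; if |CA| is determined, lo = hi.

|AB| ∈ {23}
|AD| ∈ {43}
|CD| ∈ {46}
|BD| ∈ [20, 66]
|AC| ∈ [3, 89]
|BC| ∈ [0, 112]

|CA| ∈ [3, 89]  (≈ [3.0000, 89.0000])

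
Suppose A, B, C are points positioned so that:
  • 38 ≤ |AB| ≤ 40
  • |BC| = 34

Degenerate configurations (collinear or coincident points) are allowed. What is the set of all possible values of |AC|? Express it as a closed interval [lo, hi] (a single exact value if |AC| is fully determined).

|AC| ∈ [4, 74]  (≈ [4.0000, 74.0000])

|AB| ∈ [38, 40]
|BC| ∈ {34}
|AC| ∈ [4, 74]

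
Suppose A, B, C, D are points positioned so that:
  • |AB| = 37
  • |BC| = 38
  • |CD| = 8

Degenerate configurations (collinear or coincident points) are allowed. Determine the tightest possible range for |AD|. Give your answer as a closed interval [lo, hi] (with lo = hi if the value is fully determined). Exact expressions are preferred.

|AB| ∈ {37}
|BC| ∈ {38}
|CD| ∈ {8}
|AC| ∈ [1, 75]
|BD| ∈ [30, 46]
|AD| ∈ [0, 83]

|AD| ∈ [0, 83]  (≈ [0.0000, 83.0000])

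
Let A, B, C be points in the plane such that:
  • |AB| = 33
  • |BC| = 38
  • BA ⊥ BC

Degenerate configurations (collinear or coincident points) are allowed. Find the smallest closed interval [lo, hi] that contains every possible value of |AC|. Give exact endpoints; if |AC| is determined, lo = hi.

|AB| ∈ {33}
|BC| ∈ {38}
|AC| ∈ {√(2533)}

|AC| = √(2533)  (≈ 50.3289)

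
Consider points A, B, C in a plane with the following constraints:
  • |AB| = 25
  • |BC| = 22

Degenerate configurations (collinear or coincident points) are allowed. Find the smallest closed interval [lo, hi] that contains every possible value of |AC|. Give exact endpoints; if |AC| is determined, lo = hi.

|AB| ∈ {25}
|BC| ∈ {22}
|AC| ∈ [3, 47]

|AC| ∈ [3, 47]  (≈ [3.0000, 47.0000])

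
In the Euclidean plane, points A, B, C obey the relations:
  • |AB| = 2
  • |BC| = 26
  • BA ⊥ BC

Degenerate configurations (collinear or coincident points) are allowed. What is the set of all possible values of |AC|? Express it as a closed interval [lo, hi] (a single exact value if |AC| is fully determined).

|AC| = 2·√(170)  (≈ 26.0768)

|AB| ∈ {2}
|BC| ∈ {26}
|AC| ∈ {2·√(170)}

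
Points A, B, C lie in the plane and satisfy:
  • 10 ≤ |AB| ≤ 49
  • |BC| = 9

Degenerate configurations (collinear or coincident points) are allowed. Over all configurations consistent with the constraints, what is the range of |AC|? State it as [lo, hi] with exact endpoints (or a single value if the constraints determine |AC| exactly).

|AC| ∈ [1, 58]  (≈ [1.0000, 58.0000])

|AB| ∈ [10, 49]
|BC| ∈ {9}
|AC| ∈ [1, 58]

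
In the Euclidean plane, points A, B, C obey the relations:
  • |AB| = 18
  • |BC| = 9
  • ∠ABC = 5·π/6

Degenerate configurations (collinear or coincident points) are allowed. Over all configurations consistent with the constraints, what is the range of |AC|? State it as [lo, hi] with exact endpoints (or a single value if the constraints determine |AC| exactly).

|AB| ∈ {18}
|BC| ∈ {9}
|AC| ∈ {9·√(2·√(3) + 5)}

|AC| = 9·√(2·√(3) + 5)  (≈ 26.1838)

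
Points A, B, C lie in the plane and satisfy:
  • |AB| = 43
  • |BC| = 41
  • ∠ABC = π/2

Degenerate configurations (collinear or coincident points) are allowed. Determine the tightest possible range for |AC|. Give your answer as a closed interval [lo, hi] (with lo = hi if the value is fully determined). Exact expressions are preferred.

|AB| ∈ {43}
|BC| ∈ {41}
|AC| ∈ {√(3530)}

|AC| = √(3530)  (≈ 59.4138)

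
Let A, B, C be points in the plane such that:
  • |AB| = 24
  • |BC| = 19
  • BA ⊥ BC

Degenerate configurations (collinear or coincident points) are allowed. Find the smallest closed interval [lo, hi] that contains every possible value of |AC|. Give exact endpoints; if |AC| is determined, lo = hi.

|AC| = √(937)  (≈ 30.6105)

|AB| ∈ {24}
|BC| ∈ {19}
|AC| ∈ {√(937)}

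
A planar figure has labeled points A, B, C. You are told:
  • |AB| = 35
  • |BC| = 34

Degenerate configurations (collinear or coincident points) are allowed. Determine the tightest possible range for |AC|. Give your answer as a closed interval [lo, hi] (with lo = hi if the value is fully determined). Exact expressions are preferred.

|AC| ∈ [1, 69]  (≈ [1.0000, 69.0000])

|AB| ∈ {35}
|BC| ∈ {34}
|AC| ∈ [1, 69]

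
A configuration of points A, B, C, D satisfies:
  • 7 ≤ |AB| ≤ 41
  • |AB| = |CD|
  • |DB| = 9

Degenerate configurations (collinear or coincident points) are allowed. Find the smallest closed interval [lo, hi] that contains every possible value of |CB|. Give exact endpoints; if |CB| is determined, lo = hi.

|CB| ∈ [0, 50]  (≈ [0.0000, 50.0000])

|AB| ∈ [7, 41]
|BD| ∈ {9}
|CD| ∈ [7, 41]
|AD| ∈ [0, 50]
|BC| ∈ [0, 50]
|AC| ∈ [0, 91]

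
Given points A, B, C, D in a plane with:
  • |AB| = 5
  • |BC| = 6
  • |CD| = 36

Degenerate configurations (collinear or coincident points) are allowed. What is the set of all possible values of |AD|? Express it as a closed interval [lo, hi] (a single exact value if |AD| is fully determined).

|AD| ∈ [25, 47]  (≈ [25.0000, 47.0000])

|AB| ∈ {5}
|BC| ∈ {6}
|CD| ∈ {36}
|AC| ∈ [1, 11]
|BD| ∈ [30, 42]
|AD| ∈ [25, 47]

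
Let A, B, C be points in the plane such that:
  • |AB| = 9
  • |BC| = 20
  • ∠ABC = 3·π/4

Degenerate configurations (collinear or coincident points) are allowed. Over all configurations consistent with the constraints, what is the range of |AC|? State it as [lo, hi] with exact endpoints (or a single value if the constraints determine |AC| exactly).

|AC| = √(180·√(2) + 481)  (≈ 27.1212)

|AB| ∈ {9}
|BC| ∈ {20}
|AC| ∈ {√(180·√(2) + 481)}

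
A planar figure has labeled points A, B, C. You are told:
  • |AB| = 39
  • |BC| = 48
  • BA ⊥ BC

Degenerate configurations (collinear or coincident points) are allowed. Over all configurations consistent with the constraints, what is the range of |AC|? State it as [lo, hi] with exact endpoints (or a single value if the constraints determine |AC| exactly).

|AC| = 15·√(17)  (≈ 61.8466)

|AB| ∈ {39}
|BC| ∈ {48}
|AC| ∈ {15·√(17)}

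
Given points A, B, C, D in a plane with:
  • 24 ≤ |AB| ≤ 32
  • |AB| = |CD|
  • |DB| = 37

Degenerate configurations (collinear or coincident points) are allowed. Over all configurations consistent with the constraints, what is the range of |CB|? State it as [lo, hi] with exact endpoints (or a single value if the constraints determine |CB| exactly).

|AB| ∈ [24, 32]
|BD| ∈ {37}
|CD| ∈ [24, 32]
|AD| ∈ [5, 69]
|BC| ∈ [5, 69]
|AC| ∈ [0, 101]

|CB| ∈ [5, 69]  (≈ [5.0000, 69.0000])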